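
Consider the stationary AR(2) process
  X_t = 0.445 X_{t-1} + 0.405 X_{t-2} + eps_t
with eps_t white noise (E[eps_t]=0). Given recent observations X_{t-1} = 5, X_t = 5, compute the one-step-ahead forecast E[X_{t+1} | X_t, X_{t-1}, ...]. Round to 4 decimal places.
E[X_{t+1} \mid \mathcal F_t] = 4.2500

For an AR(p) model X_t = c + sum_i phi_i X_{t-i} + eps_t, the
one-step-ahead conditional mean is
  E[X_{t+1} | X_t, ...] = c + sum_i phi_i X_{t+1-i}.
Substitute known values:
  E[X_{t+1} | ...] = (0.445) * (5) + (0.405) * (5)
                   = 4.2500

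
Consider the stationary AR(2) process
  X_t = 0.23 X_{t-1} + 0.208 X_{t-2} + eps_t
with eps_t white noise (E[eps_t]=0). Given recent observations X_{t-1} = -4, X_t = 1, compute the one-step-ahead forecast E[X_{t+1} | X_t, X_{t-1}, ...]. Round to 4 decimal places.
E[X_{t+1} \mid \mathcal F_t] = -0.6020

For an AR(p) model X_t = c + sum_i phi_i X_{t-i} + eps_t, the
one-step-ahead conditional mean is
  E[X_{t+1} | X_t, ...] = c + sum_i phi_i X_{t+1-i}.
Substitute known values:
  E[X_{t+1} | ...] = (0.23) * (1) + (0.208) * (-4)
                   = -0.6020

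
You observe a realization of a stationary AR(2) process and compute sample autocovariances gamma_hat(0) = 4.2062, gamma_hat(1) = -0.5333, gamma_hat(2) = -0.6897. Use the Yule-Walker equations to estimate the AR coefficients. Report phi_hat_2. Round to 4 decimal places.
\hat\phi_{2} = -0.1830

The Yule-Walker equations for an AR(p) process read, in matrix form,
  Gamma_p phi = r_p,   with   (Gamma_p)_{ij} = gamma(|i - j|),
                       (r_p)_i = gamma(i),   i,j = 1..p.
Substitute the sample gammas (Toeplitz matrix and right-hand side of size 2):
  Gamma_p = [[4.2062, -0.5333], [-0.5333, 4.2062]]
  r_p     = [-0.5333, -0.6897]
Written out:
  4.2062 phi_1 - 0.5333 phi_2 = -0.5333
  -0.5333 phi_1 + 4.2062 phi_2 = -0.6897
Solve by Cramer's rule:
  det = gamma(0)^2 - gamma(1)^2 = (4.2062)^2 - (-0.5333)^2 = 17.69211844 - 0.28440889 = 17.40770955
  phi_hat_1 = [gamma(1) gamma(0) - gamma(1) gamma(2)] / det = [(-0.5333)(4.2062) - (-0.5333)(-0.6897)] / 17.40770955 = -2.61098347 / 17.40770955 = -0.15
  phi_hat_2 = [gamma(0) gamma(2) - gamma(1)^2] / det = [(4.2062)(-0.6897) - (-0.5333)^2] / 17.40770955 = -3.18542503 / 17.40770955 = -0.183
So phi_hat = [-0.1500, -0.1830].
Therefore phi_hat_2 = -0.1830.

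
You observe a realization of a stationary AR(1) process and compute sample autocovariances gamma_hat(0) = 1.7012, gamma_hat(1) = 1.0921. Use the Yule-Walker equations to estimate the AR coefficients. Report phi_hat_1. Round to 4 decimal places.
\hat\phi_{1} = 0.6420

The Yule-Walker equations for an AR(p) process read, in matrix form,
  Gamma_p phi = r_p,   with   (Gamma_p)_{ij} = gamma(|i - j|),
                       (r_p)_i = gamma(i),   i,j = 1..p.
Substitute the sample gammas (Toeplitz matrix and right-hand side of size 1):
  Gamma_p = [[1.7012]]
  r_p     = [1.0921]
With p = 1 this is the single equation gamma(0) phi_1 = gamma(1):
  phi_hat_1 = gamma(1) / gamma(0) = 1.0921 / 1.7012 = 0.6420.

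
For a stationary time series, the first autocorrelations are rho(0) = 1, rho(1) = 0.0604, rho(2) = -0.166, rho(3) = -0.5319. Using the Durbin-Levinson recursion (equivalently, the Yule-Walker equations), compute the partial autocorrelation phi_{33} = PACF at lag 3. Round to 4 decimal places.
\phi_{33} = -0.5270

The PACF at lag k is phi_{kk}, the last component of the solution
to the Yule-Walker system G_k phi = r_k where
  (G_k)_{ij} = rho(|i - j|), (r_k)_i = rho(i), i,j = 1..k.
Equivalently, Durbin-Levinson gives phi_{kk} iteratively:
  phi_{11} = rho(1)
  phi_{kk} = [rho(k) - sum_{j=1..k-1} phi_{k-1,j} rho(k-j)]
            / [1 - sum_{j=1..k-1} phi_{k-1,j} rho(j)],
  phi_{k,j} = phi_{k-1,j} - phi_{kk} phi_{k-1,k-j},  j = 1..k-1.
Step k = 1:
  phi_11 = rho(1) = 0.0604.
Step k = 2:
  phi_22 = [rho(2) - phi_11 rho(1)] / [1 - phi_11 rho(1)] = [-0.166 - (0.0604)(0.0604)] / [1 - (0.0604)(0.0604)]
         = -0.16964816 / 0.99635184 = -0.170269.
  Update: phi_21 = phi_11 - phi_22 phi_11 = 0.0604 - (-0.170269)(0.0604) = 0.070684.
Step k = 3:
  phi_33 = [rho(3) - phi_21 rho(2) - phi_22 rho(1)] / [1 - phi_21 rho(1) - phi_22 rho(2)]
    numerator   = -0.5319 - (0.070684)(-0.166) - (-0.170269)(0.0604) = -0.50988214
    denominator = 1 - (0.070684)(0.0604) - (-0.170269)(-0.166) = 0.96746596
  phi_33 = -0.50988214 / 0.96746596 = -0.527.
Therefore phi_{33} = -0.5270.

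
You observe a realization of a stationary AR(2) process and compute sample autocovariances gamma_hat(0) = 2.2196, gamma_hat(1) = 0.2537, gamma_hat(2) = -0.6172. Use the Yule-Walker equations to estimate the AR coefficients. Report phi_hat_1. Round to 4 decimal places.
\hat\phi_{1} = 0.1480

The Yule-Walker equations for an AR(p) process read, in matrix form,
  Gamma_p phi = r_p,   with   (Gamma_p)_{ij} = gamma(|i - j|),
                       (r_p)_i = gamma(i),   i,j = 1..p.
Substitute the sample gammas (Toeplitz matrix and right-hand side of size 2):
  Gamma_p = [[2.2196, 0.2537], [0.2537, 2.2196]]
  r_p     = [0.2537, -0.6172]
Written out:
  2.2196 phi_1 + 0.2537 phi_2 = 0.2537
  0.2537 phi_1 + 2.2196 phi_2 = -0.6172
Solve by Cramer's rule:
  det = gamma(0)^2 - gamma(1)^2 = (2.2196)^2 - (0.2537)^2 = 4.92662416 - 0.06436369 = 4.86226047
  phi_hat_1 = [gamma(1) gamma(0) - gamma(1) gamma(2)] / det = [(0.2537)(2.2196) - (0.2537)(-0.6172)] / 4.86226047 = 0.71969616 / 4.86226047 = 0.148
  phi_hat_2 = [gamma(0) gamma(2) - gamma(1)^2] / det = [(2.2196)(-0.6172) - (0.2537)^2] / 4.86226047 = -1.43430081 / 4.86226047 = -0.295
So phi_hat = [0.1480, -0.2950].
Therefore phi_hat_1 = 0.1480.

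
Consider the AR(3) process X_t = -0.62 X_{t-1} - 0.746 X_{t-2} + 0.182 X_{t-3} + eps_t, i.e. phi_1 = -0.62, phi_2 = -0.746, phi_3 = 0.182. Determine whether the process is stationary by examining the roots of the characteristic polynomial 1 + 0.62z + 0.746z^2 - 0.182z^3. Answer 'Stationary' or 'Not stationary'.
\text{Stationary}

The AR(p) characteristic polynomial is P(z) = 1 + 0.62z + 0.746z^2 - 0.182z^3.
Stationarity requires all roots to lie outside the unit circle, i.e. |z| > 1 for every root.
Degree 3: look for a simple real root z0 first, then factor out (1 - z/z0) and solve the remaining quadratic.
Testing z0 = 5: P(5) = 1 + (0.62)(5) + (0.746)(5)^2 + (-0.182)(5)^3
  = 1 + (3.1) + (18.65) + (-22.75) = 0.  So z_0 = 5 is a root, |z_0| = 5.
Divide out the factor (1 - 0.2 z) = (1 - z/z0) (since 1/z0 = 0.2):
  P(z) = (1 - 0.2 z)(1 + (0.82) z + (0.91) z^2)
  [check: z-coef 0.82 - (0.2) = 0.62; z^2-coef 0.91 - (0.2)(0.82) = 0.746; z^3-coef -(0.2)(0.91) = -0.182.]
Remaining roots from the quadratic factor 1 + (0.82) z + (0.91) z^2:
  Set 1 + (0.82) z + (0.91) z^2 = 0, i.e. a z^2 + b z + c = 0 with a = 0.91, b = 0.82, c = 1.
  Discriminant D = b^2 - 4ac = (0.82)^2 - 4*(0.91)*1 = 0.6724 - (3.64) = -2.9676.
  D < 0, so the roots are the complex-conjugate pair z = (-b +/- i sqrt(-D)) / (2a) = -0.4505 +/- 0.9465i.
  For a conjugate pair |z|^2 = z * conj(z) = (product of roots) = c/a = 1/(0.91) = 1.098901, so |z| = sqrt(1.098901) = 1.0483 for both roots.
Moduli of all roots: 5.0000, 1.0483, 1.0483.
All moduli strictly greater than 1? Yes.
Verdict: Stationary.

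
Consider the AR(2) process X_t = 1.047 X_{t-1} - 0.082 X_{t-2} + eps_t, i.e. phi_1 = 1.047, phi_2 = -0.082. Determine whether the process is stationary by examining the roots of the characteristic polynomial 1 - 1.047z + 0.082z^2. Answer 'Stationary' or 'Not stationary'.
\text{Stationary}

The AR(p) characteristic polynomial is P(z) = 1 - 1.047z + 0.082z^2.
Stationarity requires all roots to lie outside the unit circle, i.e. |z| > 1 for every root.
Set 1 + (-1.047) z + (0.082) z^2 = 0, i.e. a z^2 + b z + c = 0 with a = 0.082, b = -1.047, c = 1.
Discriminant D = b^2 - 4ac = (-1.047)^2 - 4*(0.082)*1 = 1.096209 - (0.328) = 0.768209.
D >= 0, so the roots are real: z = (-b +/- sqrt(D)) / (2a) = (1.047 +/- 0.876475) / (0.164).
  z_1 = (1.047 + 0.876475) / (0.164) = 11.7285,   |z_1| = 11.7285.
  z_2 = (1.047 - 0.876475) / (0.164) = 1.0398,   |z_2| = 1.0398.
Moduli of all roots: 11.7285, 1.0398.
All moduli strictly greater than 1? Yes.
Verdict: Stationary.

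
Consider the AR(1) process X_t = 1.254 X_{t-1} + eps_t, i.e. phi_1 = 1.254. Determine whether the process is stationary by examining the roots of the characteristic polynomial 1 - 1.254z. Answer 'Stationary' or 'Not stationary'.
\text{Not stationary}

The AR(p) characteristic polynomial is P(z) = 1 - 1.254z.
Stationarity requires all roots to lie outside the unit circle, i.e. |z| > 1 for every root.
This is linear in z: 1 + (-1.254) z = 0  =>  z = -1/(-1.254) = 0.797448,  |z| = 0.797448.
Moduli of all roots: 0.7974.
All moduli strictly greater than 1? No.
Verdict: Not stationary.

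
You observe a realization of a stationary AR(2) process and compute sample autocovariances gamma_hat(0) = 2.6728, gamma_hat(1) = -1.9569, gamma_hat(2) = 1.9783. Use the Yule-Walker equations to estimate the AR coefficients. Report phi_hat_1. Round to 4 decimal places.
\hat\phi_{1} = -0.4100

The Yule-Walker equations for an AR(p) process read, in matrix form,
  Gamma_p phi = r_p,   with   (Gamma_p)_{ij} = gamma(|i - j|),
                       (r_p)_i = gamma(i),   i,j = 1..p.
Substitute the sample gammas (Toeplitz matrix and right-hand side of size 2):
  Gamma_p = [[2.6728, -1.9569], [-1.9569, 2.6728]]
  r_p     = [-1.9569, 1.9783]
Written out:
  2.6728 phi_1 - 1.9569 phi_2 = -1.9569
  -1.9569 phi_1 + 2.6728 phi_2 = 1.9783
Solve by Cramer's rule:
  det = gamma(0)^2 - gamma(1)^2 = (2.6728)^2 - (-1.9569)^2 = 7.14385984 - 3.82945761 = 3.31440223
  phi_hat_1 = [gamma(1) gamma(0) - gamma(1) gamma(2)] / det = [(-1.9569)(2.6728) - (-1.9569)(1.9783)] / 3.31440223 = -1.35906705 / 3.31440223 = -0.41
  phi_hat_2 = [gamma(0) gamma(2) - gamma(1)^2] / det = [(2.6728)(1.9783) - (-1.9569)^2] / 3.31440223 = 1.45814263 / 3.31440223 = 0.4399
So phi_hat = [-0.4100, 0.4399].
Therefore phi_hat_1 = -0.4100.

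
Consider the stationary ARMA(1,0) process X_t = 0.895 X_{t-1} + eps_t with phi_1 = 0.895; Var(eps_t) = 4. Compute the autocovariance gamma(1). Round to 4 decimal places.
\gamma(1) = 17.9922

Multiply the model equation by X_{t-k} and take expectations. With theta_0 = psi_0 = 1 and psi_j the MA(infinity) weights, this gives
  gamma(k) - sum_i phi_i gamma(k-i) = c_k,
  c_k = sigma^2 * sum_{j=k..q} theta_j psi_{j-k}   (c_k = 0 for k > q),
using gamma(-m) = gamma(m).
Pure AR (q = 0): c_0 = sigma^2 = 4, c_k = 0 for k >= 1.
Equations for k = 0 and k = 1 (AR order 1):
  gamma(0) = phi_1 gamma(1) + c_0
  gamma(1) = phi_1 gamma(0) + c_1
Substituting the second into the first: gamma(0) (1 - phi_1^2) = c_0 + phi_1 c_1, so
  gamma(0) = c_0 / (1 - phi_1^2) = 4 / (1 - (0.895)^2) = 4 / 0.198975 = 20.103028.
  gamma(1) = phi_1 gamma(0) = (0.895)(20.103028) = 17.99221.
Therefore gamma(1) = 17.9922 (to 4 decimal places).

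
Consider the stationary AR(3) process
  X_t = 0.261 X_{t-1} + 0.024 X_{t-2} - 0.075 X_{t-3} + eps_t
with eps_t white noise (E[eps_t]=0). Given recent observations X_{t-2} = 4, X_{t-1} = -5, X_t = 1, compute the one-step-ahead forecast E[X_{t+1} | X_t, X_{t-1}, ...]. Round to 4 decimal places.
E[X_{t+1} \mid \mathcal F_t] = -0.1590

For an AR(p) model X_t = c + sum_i phi_i X_{t-i} + eps_t, the
one-step-ahead conditional mean is
  E[X_{t+1} | X_t, ...] = c + sum_i phi_i X_{t+1-i}.
Substitute known values:
  E[X_{t+1} | ...] = (0.261) * (1) + (0.024) * (-5) + (-0.075) * (4)
                   = -0.1590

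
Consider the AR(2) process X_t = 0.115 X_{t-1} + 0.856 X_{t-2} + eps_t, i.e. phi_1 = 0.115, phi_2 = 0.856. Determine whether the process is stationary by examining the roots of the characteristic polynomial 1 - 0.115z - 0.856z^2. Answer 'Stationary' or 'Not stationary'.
\text{Stationary}

The AR(p) characteristic polynomial is P(z) = 1 - 0.115z - 0.856z^2.
Stationarity requires all roots to lie outside the unit circle, i.e. |z| > 1 for every root.
Set 1 + (-0.115) z + (-0.856) z^2 = 0, i.e. a z^2 + b z + c = 0 with a = -0.856, b = -0.115, c = 1.
Discriminant D = b^2 - 4ac = (-0.115)^2 - 4*(-0.856)*1 = 0.013225 - (-3.424) = 3.437225.
D >= 0, so the roots are real: z = (-b +/- sqrt(D)) / (2a) = (0.115 +/- 1.853975) / (-1.712).
  z_1 = (0.115 + 1.853975) / (-1.712) = -1.1501,   |z_1| = 1.1501.
  z_2 = (0.115 - 1.853975) / (-1.712) = 1.0158,   |z_2| = 1.0158.
Moduli of all roots: 1.1501, 1.0158.
All moduli strictly greater than 1? Yes.
Verdict: Stationary.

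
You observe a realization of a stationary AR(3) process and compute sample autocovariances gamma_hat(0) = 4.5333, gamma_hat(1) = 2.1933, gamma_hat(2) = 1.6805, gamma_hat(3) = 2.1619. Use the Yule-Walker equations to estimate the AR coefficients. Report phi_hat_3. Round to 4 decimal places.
\hat\phi_{3} = 0.3280

The Yule-Walker equations for an AR(p) process read, in matrix form,
  Gamma_p phi = r_p,   with   (Gamma_p)_{ij} = gamma(|i - j|),
                       (r_p)_i = gamma(i),   i,j = 1..p.
Substitute the sample gammas (Toeplitz matrix and right-hand side of size 3):
  Gamma_p = [[4.5333, 2.1933, 1.6805], [2.1933, 4.5333, 2.1933], [1.6805, 2.1933, 4.5333]]
  r_p     = [2.1933, 1.6805, 2.1619]
Written out (R1..R3):
  (R1) 4.5333 phi_1 + 2.1933 phi_2 + 1.6805 phi_3 = 2.1933
  (R2) 2.1933 phi_1 + 4.5333 phi_2 + 2.1933 phi_3 = 1.6805
  (R3) 1.6805 phi_1 + 2.1933 phi_2 + 4.5333 phi_3 = 2.1619
Gaussian elimination:
  R2 <- R2 - (2.1933/4.5333) R1 = R2 - (0.48382) R1:  3.472138 phi_2 + 1.380241 phi_3 = 0.619338
  R3 <- R3 - (1.6805/4.5333) R1 = R3 - (0.370701) R1:  1.380241 phi_2 + 3.910337 phi_3 = 1.348841
  R3 <- R3 - (1.380241/3.472138) R2 = R3 - (0.397519) R2:  3.361665 phi_3 = 1.102642
Back-substitution:
  phi_hat_3 = 1.102642 / 3.361665 = 0.328005
  phi_hat_2 = (0.619338 - (1.380241)(0.328005)) / 3.472138 = 0.047986
  phi_hat_1 = (2.1933 - (2.1933)(0.047986) - (1.6805)(0.328005)) / 4.5333 = 0.339012
So phi_hat = [0.3390, 0.0480, 0.3280].
Therefore phi_hat_3 = 0.3280.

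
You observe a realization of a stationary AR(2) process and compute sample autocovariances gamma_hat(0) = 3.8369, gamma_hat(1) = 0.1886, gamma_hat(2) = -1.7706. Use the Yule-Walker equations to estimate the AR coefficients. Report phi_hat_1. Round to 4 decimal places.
\hat\phi_{1} = 0.0720

The Yule-Walker equations for an AR(p) process read, in matrix form,
  Gamma_p phi = r_p,   with   (Gamma_p)_{ij} = gamma(|i - j|),
                       (r_p)_i = gamma(i),   i,j = 1..p.
Substitute the sample gammas (Toeplitz matrix and right-hand side of size 2):
  Gamma_p = [[3.8369, 0.1886], [0.1886, 3.8369]]
  r_p     = [0.1886, -1.7706]
Written out:
  3.8369 phi_1 + 0.1886 phi_2 = 0.1886
  0.1886 phi_1 + 3.8369 phi_2 = -1.7706
Solve by Cramer's rule:
  det = gamma(0)^2 - gamma(1)^2 = (3.8369)^2 - (0.1886)^2 = 14.72180161 - 0.03556996 = 14.68623165
  phi_hat_1 = [gamma(1) gamma(0) - gamma(1) gamma(2)] / det = [(0.1886)(3.8369) - (0.1886)(-1.7706)] / 14.68623165 = 1.0575745 / 14.68623165 = 0.072
  phi_hat_2 = [gamma(0) gamma(2) - gamma(1)^2] / det = [(3.8369)(-1.7706) - (0.1886)^2] / 14.68623165 = -6.8291851 / 14.68623165 = -0.465
So phi_hat = [0.0720, -0.4650].
Therefore phi_hat_1 = 0.0720.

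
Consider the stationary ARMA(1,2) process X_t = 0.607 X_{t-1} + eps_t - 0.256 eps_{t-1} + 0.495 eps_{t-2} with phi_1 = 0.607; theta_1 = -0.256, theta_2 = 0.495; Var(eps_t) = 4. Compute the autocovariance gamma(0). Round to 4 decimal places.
\gamma(0) = 7.6681

Multiply the model equation by X_{t-k} and take expectations. With theta_0 = psi_0 = 1 and psi_j the MA(infinity) weights, this gives
  gamma(k) - sum_i phi_i gamma(k-i) = c_k,
  c_k = sigma^2 * sum_{j=k..q} theta_j psi_{j-k}   (c_k = 0 for k > q),
using gamma(-m) = gamma(m).
psi-weights needed (psi_j = theta_j + sum_i phi_i psi_{j-i}):
  psi_1 = theta_1 + phi_1 = -0.256 + (0.607) = 0.351
  psi_2 = theta_2 + phi_1 psi_1 = 0.495 + (0.607)(0.351) = 0.708057
Right-hand sides:
  c_0 = sigma^2 (1 + theta_1 psi_1 + theta_2 psi_2) = 4 * (1 + (-0.256)(0.351) + (0.495)(0.708057)) = 4 * 1.260632 = 5.042529
  c_1 = sigma^2 (theta_1 + theta_2 psi_1) = 4 * (-0.256 + (0.495)(0.351)) = -0.32902
  c_2 = sigma^2 theta_2 = 4 * (0.495) = 1.98
Equations for k = 0 and k = 1 (AR order 1):
  gamma(0) = phi_1 gamma(1) + c_0
  gamma(1) = phi_1 gamma(0) + c_1
Substituting the second into the first: gamma(0) (1 - phi_1^2) = c_0 + phi_1 c_1, so
  gamma(0) = (c_0 + phi_1 c_1) / (1 - phi_1^2) = (5.042529 + (0.607)(-0.32902)) / (1 - (0.607)^2) = 4.842814 / 0.631551 = 7.668128.
Therefore gamma(0) = 7.6681 (to 4 decimal places).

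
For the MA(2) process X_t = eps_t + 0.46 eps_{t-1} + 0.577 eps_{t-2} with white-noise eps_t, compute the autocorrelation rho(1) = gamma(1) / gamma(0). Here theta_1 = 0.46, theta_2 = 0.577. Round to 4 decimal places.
\rho(1) = 0.4697

For an MA(q) process with theta_0 = 1, the autocovariance is
  gamma(k) = sigma^2 * sum_{i=0..q-k} theta_i * theta_{i+k},
and rho(k) = gamma(k) / gamma(0). Sigma^2 cancels.
  numerator   = (1)*(0.46) + (0.46)*(0.577) = 0.72542.
  denominator = (1)^2 + (0.46)^2 + (0.577)^2 = 1.544529.
  rho(1) = 0.72542 / 1.544529 = 0.4697.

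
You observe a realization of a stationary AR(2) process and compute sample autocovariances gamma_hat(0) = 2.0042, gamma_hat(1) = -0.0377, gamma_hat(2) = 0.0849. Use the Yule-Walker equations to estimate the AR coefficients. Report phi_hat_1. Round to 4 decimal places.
\hat\phi_{1} = -0.0180

The Yule-Walker equations for an AR(p) process read, in matrix form,
  Gamma_p phi = r_p,   with   (Gamma_p)_{ij} = gamma(|i - j|),
                       (r_p)_i = gamma(i),   i,j = 1..p.
Substitute the sample gammas (Toeplitz matrix and right-hand side of size 2):
  Gamma_p = [[2.0042, -0.0377], [-0.0377, 2.0042]]
  r_p     = [-0.0377, 0.0849]
Written out:
  2.0042 phi_1 - 0.0377 phi_2 = -0.0377
  -0.0377 phi_1 + 2.0042 phi_2 = 0.0849
Solve by Cramer's rule:
  det = gamma(0)^2 - gamma(1)^2 = (2.0042)^2 - (-0.0377)^2 = 4.01681764 - 0.00142129 = 4.01539635
  phi_hat_1 = [gamma(1) gamma(0) - gamma(1) gamma(2)] / det = [(-0.0377)(2.0042) - (-0.0377)(0.0849)] / 4.01539635 = -0.07235761 / 4.01539635 = -0.018
  phi_hat_2 = [gamma(0) gamma(2) - gamma(1)^2] / det = [(2.0042)(0.0849) - (-0.0377)^2] / 4.01539635 = 0.16873529 / 4.01539635 = 0.042
So phi_hat = [-0.0180, 0.0420].
Therefore phi_hat_1 = -0.0180.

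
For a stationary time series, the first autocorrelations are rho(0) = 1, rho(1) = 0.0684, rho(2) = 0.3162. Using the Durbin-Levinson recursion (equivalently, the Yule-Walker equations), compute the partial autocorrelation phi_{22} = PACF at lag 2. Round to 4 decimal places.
\phi_{22} = 0.3130

The PACF at lag k is phi_{kk}, the last component of the solution
to the Yule-Walker system G_k phi = r_k where
  (G_k)_{ij} = rho(|i - j|), (r_k)_i = rho(i), i,j = 1..k.
Equivalently, Durbin-Levinson gives phi_{kk} iteratively:
  phi_{11} = rho(1)
  phi_{kk} = [rho(k) - sum_{j=1..k-1} phi_{k-1,j} rho(k-j)]
            / [1 - sum_{j=1..k-1} phi_{k-1,j} rho(j)],
  phi_{k,j} = phi_{k-1,j} - phi_{kk} phi_{k-1,k-j},  j = 1..k-1.
Step k = 1:
  phi_11 = rho(1) = 0.0684.
Step k = 2:
  phi_22 = [rho(2) - phi_11 rho(1)] / [1 - phi_11 rho(1)] = [0.3162 - (0.0684)(0.0684)] / [1 - (0.0684)(0.0684)]
         = 0.31152144 / 0.99532144 = 0.313.
Therefore phi_{22} = 0.3130.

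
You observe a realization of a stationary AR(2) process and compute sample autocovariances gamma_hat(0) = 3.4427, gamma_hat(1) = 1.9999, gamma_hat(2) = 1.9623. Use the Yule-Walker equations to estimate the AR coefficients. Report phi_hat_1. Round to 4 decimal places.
\hat\phi_{1} = 0.3770

The Yule-Walker equations for an AR(p) process read, in matrix form,
  Gamma_p phi = r_p,   with   (Gamma_p)_{ij} = gamma(|i - j|),
                       (r_p)_i = gamma(i),   i,j = 1..p.
Substitute the sample gammas (Toeplitz matrix and right-hand side of size 2):
  Gamma_p = [[3.4427, 1.9999], [1.9999, 3.4427]]
  r_p     = [1.9999, 1.9623]
Written out:
  3.4427 phi_1 + 1.9999 phi_2 = 1.9999
  1.9999 phi_1 + 3.4427 phi_2 = 1.9623
Solve by Cramer's rule:
  det = gamma(0)^2 - gamma(1)^2 = (3.4427)^2 - (1.9999)^2 = 11.85218329 - 3.99960001 = 7.85258328
  phi_hat_1 = [gamma(1) gamma(0) - gamma(1) gamma(2)] / det = [(1.9999)(3.4427) - (1.9999)(1.9623)] / 7.85258328 = 2.96065196 / 7.85258328 = 0.377
  phi_hat_2 = [gamma(0) gamma(2) - gamma(1)^2] / det = [(3.4427)(1.9623) - (1.9999)^2] / 7.85258328 = 2.7560102 / 7.85258328 = 0.351
So phi_hat = [0.3770, 0.3510].
Therefore phi_hat_1 = 0.3770.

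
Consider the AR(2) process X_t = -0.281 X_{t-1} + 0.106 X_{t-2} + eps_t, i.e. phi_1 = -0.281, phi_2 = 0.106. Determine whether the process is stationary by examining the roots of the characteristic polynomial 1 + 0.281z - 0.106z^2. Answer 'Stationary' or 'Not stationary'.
\text{Stationary}

The AR(p) characteristic polynomial is P(z) = 1 + 0.281z - 0.106z^2.
Stationarity requires all roots to lie outside the unit circle, i.e. |z| > 1 for every root.
Set 1 + (0.281) z + (-0.106) z^2 = 0, i.e. a z^2 + b z + c = 0 with a = -0.106, b = 0.281, c = 1.
Discriminant D = b^2 - 4ac = (0.281)^2 - 4*(-0.106)*1 = 0.078961 - (-0.424) = 0.502961.
D >= 0, so the roots are real: z = (-b +/- sqrt(D)) / (2a) = (-0.281 +/- 0.709197) / (-0.212).
  z_1 = (-0.281 + 0.709197) / (-0.212) = -2.0198,   |z_1| = 2.0198.
  z_2 = (-0.281 - 0.709197) / (-0.212) = 4.6707,   |z_2| = 4.6707.
Moduli of all roots: 2.0198, 4.6707.
All moduli strictly greater than 1? Yes.
Verdict: Stationary.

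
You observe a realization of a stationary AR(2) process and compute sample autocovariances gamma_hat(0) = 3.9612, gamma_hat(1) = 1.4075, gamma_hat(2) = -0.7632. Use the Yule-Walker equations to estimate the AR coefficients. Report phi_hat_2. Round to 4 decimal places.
\hat\phi_{2} = -0.3650

The Yule-Walker equations for an AR(p) process read, in matrix form,
  Gamma_p phi = r_p,   with   (Gamma_p)_{ij} = gamma(|i - j|),
                       (r_p)_i = gamma(i),   i,j = 1..p.
Substitute the sample gammas (Toeplitz matrix and right-hand side of size 2):
  Gamma_p = [[3.9612, 1.4075], [1.4075, 3.9612]]
  r_p     = [1.4075, -0.7632]
Written out:
  3.9612 phi_1 + 1.4075 phi_2 = 1.4075
  1.4075 phi_1 + 3.9612 phi_2 = -0.7632
Solve by Cramer's rule:
  det = gamma(0)^2 - gamma(1)^2 = (3.9612)^2 - (1.4075)^2 = 15.69110544 - 1.98105625 = 13.71004919
  phi_hat_1 = [gamma(1) gamma(0) - gamma(1) gamma(2)] / det = [(1.4075)(3.9612) - (1.4075)(-0.7632)] / 13.71004919 = 6.649593 / 13.71004919 = 0.485
  phi_hat_2 = [gamma(0) gamma(2) - gamma(1)^2] / det = [(3.9612)(-0.7632) - (1.4075)^2] / 13.71004919 = -5.00424409 / 13.71004919 = -0.365
So phi_hat = [0.4850, -0.3650].
Therefore phi_hat_2 = -0.3650.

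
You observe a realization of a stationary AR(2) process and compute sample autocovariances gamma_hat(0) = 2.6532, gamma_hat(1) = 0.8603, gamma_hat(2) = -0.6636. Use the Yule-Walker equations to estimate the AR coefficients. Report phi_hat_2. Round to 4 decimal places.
\hat\phi_{2} = -0.3970

The Yule-Walker equations for an AR(p) process read, in matrix form,
  Gamma_p phi = r_p,   with   (Gamma_p)_{ij} = gamma(|i - j|),
                       (r_p)_i = gamma(i),   i,j = 1..p.
Substitute the sample gammas (Toeplitz matrix and right-hand side of size 2):
  Gamma_p = [[2.6532, 0.8603], [0.8603, 2.6532]]
  r_p     = [0.8603, -0.6636]
Written out:
  2.6532 phi_1 + 0.8603 phi_2 = 0.8603
  0.8603 phi_1 + 2.6532 phi_2 = -0.6636
Solve by Cramer's rule:
  det = gamma(0)^2 - gamma(1)^2 = (2.6532)^2 - (0.8603)^2 = 7.03947024 - 0.74011609 = 6.29935415
  phi_hat_1 = [gamma(1) gamma(0) - gamma(1) gamma(2)] / det = [(0.8603)(2.6532) - (0.8603)(-0.6636)] / 6.29935415 = 2.85344304 / 6.29935415 = 0.453
  phi_hat_2 = [gamma(0) gamma(2) - gamma(1)^2] / det = [(2.6532)(-0.6636) - (0.8603)^2] / 6.29935415 = -2.50077961 / 6.29935415 = -0.397
So phi_hat = [0.4530, -0.3970].
Therefore phi_hat_2 = -0.3970.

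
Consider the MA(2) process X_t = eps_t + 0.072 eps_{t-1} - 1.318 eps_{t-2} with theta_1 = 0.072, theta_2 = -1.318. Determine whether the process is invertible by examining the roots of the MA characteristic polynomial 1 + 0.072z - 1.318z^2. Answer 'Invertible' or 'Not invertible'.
\text{Not invertible}

The MA(q) characteristic polynomial is P(z) = 1 + 0.072z - 1.318z^2.
Invertibility requires all roots to lie outside the unit circle, i.e. |z| > 1 for every root.
Set 1 + (0.072) z + (-1.318) z^2 = 0, i.e. a z^2 + b z + c = 0 with a = -1.318, b = 0.072, c = 1.
Discriminant D = b^2 - 4ac = (0.072)^2 - 4*(-1.318)*1 = 0.005184 - (-5.272) = 5.277184.
D >= 0, so the roots are real: z = (-b +/- sqrt(D)) / (2a) = (-0.072 +/- 2.297212) / (-2.636).
  z_1 = (-0.072 + 2.297212) / (-2.636) = -0.8442,   |z_1| = 0.8442.
  z_2 = (-0.072 - 2.297212) / (-2.636) = 0.8988,   |z_2| = 0.8988.
Moduli of all roots: 0.8442, 0.8988.
All moduli strictly greater than 1? No.
Verdict: Not invertible.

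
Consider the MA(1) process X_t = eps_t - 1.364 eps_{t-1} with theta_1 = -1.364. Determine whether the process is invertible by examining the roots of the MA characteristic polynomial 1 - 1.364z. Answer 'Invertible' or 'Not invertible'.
\text{Not invertible}

The MA(q) characteristic polynomial is P(z) = 1 - 1.364z.
Invertibility requires all roots to lie outside the unit circle, i.e. |z| > 1 for every root.
This is linear in z: 1 + (-1.364) z = 0  =>  z = -1/(-1.364) = 0.733138,  |z| = 0.733138.
Moduli of all roots: 0.7331.
All moduli strictly greater than 1? No.
Verdict: Not invertible.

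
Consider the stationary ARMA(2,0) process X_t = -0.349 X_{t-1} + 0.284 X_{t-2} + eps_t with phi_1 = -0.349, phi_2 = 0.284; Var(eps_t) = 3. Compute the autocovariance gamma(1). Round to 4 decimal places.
\gamma(1) = -2.0862

Multiply the model equation by X_{t-k} and take expectations. With theta_0 = psi_0 = 1 and psi_j the MA(infinity) weights, this gives
  gamma(k) - sum_i phi_i gamma(k-i) = c_k,
  c_k = sigma^2 * sum_{j=k..q} theta_j psi_{j-k}   (c_k = 0 for k > q),
using gamma(-m) = gamma(m).
Pure AR (q = 0): c_0 = sigma^2 = 3, c_k = 0 for k >= 1.
Equations for k = 0, 1, 2 (AR order 2, c_2 = 0):
  (E0) gamma(0) = phi_1 gamma(1) + phi_2 gamma(2) + c_0
  (E1) gamma(1) = phi_1 gamma(0) + phi_2 gamma(1) + c_1
  (E2) gamma(2) = phi_1 gamma(1) + phi_2 gamma(0)
From (E1): gamma(1) = A gamma(0) + B with
  A = phi_1 / (1 - phi_2) = -0.349 / 0.716 = -0.48743,   B = c_1 / (1 - phi_2) = 0 / 0.716 = 0.
Insert (E2) into (E0): gamma(0) (1 - phi_2^2) = phi_1 (1 + phi_2) gamma(1) + c_0.
  phi_1 (1 + phi_2) = (-0.349)(1.284) = -0.448116,   1 - phi_2^2 = 0.919344.
Replace gamma(1) by A gamma(0) + B and collect gamma(0):
  gamma(0) [0.919344 - (-0.448116)(-0.48743)] = c_0 = 3
  gamma(0) * 0.700919 = 3
  gamma(0) = 3 / 0.700919 = 4.280097.
  gamma(1) = A gamma(0) = (-0.48743)(4.280097) = -2.086248.
Therefore gamma(1) = -2.0862 (to 4 decimal places).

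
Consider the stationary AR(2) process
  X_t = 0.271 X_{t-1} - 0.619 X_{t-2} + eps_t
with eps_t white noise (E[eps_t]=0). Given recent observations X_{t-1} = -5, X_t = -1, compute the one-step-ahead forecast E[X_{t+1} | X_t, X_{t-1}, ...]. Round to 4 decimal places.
E[X_{t+1} \mid \mathcal F_t] = 2.8240

For an AR(p) model X_t = c + sum_i phi_i X_{t-i} + eps_t, the
one-step-ahead conditional mean is
  E[X_{t+1} | X_t, ...] = c + sum_i phi_i X_{t+1-i}.
Substitute known values:
  E[X_{t+1} | ...] = (0.271) * (-1) + (-0.619) * (-5)
                   = 2.8240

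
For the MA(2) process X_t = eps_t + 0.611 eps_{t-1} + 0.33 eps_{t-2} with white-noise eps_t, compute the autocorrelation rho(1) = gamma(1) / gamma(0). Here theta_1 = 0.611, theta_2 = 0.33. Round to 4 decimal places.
\rho(1) = 0.5483

For an MA(q) process with theta_0 = 1, the autocovariance is
  gamma(k) = sigma^2 * sum_{i=0..q-k} theta_i * theta_{i+k},
and rho(k) = gamma(k) / gamma(0). Sigma^2 cancels.
  numerator   = (1)*(0.611) + (0.611)*(0.33) = 0.81263.
  denominator = (1)^2 + (0.611)^2 + (0.33)^2 = 1.482221.
  rho(1) = 0.81263 / 1.482221 = 0.5483.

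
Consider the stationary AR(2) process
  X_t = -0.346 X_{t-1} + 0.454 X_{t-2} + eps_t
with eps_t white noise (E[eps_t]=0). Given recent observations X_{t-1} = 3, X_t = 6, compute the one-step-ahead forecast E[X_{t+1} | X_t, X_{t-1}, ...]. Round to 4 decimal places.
E[X_{t+1} \mid \mathcal F_t] = -0.7140

For an AR(p) model X_t = c + sum_i phi_i X_{t-i} + eps_t, the
one-step-ahead conditional mean is
  E[X_{t+1} | X_t, ...] = c + sum_i phi_i X_{t+1-i}.
Substitute known values:
  E[X_{t+1} | ...] = (-0.346) * (6) + (0.454) * (3)
                   = -0.7140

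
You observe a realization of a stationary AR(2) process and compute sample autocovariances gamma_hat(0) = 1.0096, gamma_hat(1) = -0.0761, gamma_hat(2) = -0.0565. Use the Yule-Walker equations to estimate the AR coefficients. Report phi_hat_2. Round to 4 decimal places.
\hat\phi_{2} = -0.0620

The Yule-Walker equations for an AR(p) process read, in matrix form,
  Gamma_p phi = r_p,   with   (Gamma_p)_{ij} = gamma(|i - j|),
                       (r_p)_i = gamma(i),   i,j = 1..p.
Substitute the sample gammas (Toeplitz matrix and right-hand side of size 2):
  Gamma_p = [[1.0096, -0.0761], [-0.0761, 1.0096]]
  r_p     = [-0.0761, -0.0565]
Written out:
  1.0096 phi_1 - 0.0761 phi_2 = -0.0761
  -0.0761 phi_1 + 1.0096 phi_2 = -0.0565
Solve by Cramer's rule:
  det = gamma(0)^2 - gamma(1)^2 = (1.0096)^2 - (-0.0761)^2 = 1.01929216 - 0.00579121 = 1.01350095
  phi_hat_1 = [gamma(1) gamma(0) - gamma(1) gamma(2)] / det = [(-0.0761)(1.0096) - (-0.0761)(-0.0565)] / 1.01350095 = -0.08113021 / 1.01350095 = -0.08
  phi_hat_2 = [gamma(0) gamma(2) - gamma(1)^2] / det = [(1.0096)(-0.0565) - (-0.0761)^2] / 1.01350095 = -0.06283361 / 1.01350095 = -0.062
So phi_hat = [-0.0800, -0.0620].
Therefore phi_hat_2 = -0.0620.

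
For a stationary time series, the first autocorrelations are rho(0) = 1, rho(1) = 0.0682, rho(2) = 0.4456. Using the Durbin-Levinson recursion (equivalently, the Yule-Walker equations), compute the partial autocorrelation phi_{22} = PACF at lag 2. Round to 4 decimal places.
\phi_{22} = 0.4430

The PACF at lag k is phi_{kk}, the last component of the solution
to the Yule-Walker system G_k phi = r_k where
  (G_k)_{ij} = rho(|i - j|), (r_k)_i = rho(i), i,j = 1..k.
Equivalently, Durbin-Levinson gives phi_{kk} iteratively:
  phi_{11} = rho(1)
  phi_{kk} = [rho(k) - sum_{j=1..k-1} phi_{k-1,j} rho(k-j)]
            / [1 - sum_{j=1..k-1} phi_{k-1,j} rho(j)],
  phi_{k,j} = phi_{k-1,j} - phi_{kk} phi_{k-1,k-j},  j = 1..k-1.
Step k = 1:
  phi_11 = rho(1) = 0.0682.
Step k = 2:
  phi_22 = [rho(2) - phi_11 rho(1)] / [1 - phi_11 rho(1)] = [0.4456 - (0.0682)(0.0682)] / [1 - (0.0682)(0.0682)]
         = 0.44094876 / 0.99534876 = 0.443.
Therefore phi_{22} = 0.4430.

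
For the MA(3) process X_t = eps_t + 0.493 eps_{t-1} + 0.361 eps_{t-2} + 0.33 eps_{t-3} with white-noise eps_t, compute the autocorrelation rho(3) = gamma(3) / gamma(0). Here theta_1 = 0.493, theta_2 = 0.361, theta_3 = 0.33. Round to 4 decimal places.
\rho(3) = 0.2226

For an MA(q) process with theta_0 = 1, the autocovariance is
  gamma(k) = sigma^2 * sum_{i=0..q-k} theta_i * theta_{i+k},
and rho(k) = gamma(k) / gamma(0). Sigma^2 cancels.
  numerator   = (1)*(0.33) = 0.33.
  denominator = (1)^2 + (0.493)^2 + (0.361)^2 + (0.33)^2 = 1.48227.
  rho(3) = 0.33 / 1.48227 = 0.2226.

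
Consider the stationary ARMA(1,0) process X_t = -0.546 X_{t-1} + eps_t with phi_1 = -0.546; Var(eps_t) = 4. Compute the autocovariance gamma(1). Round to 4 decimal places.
\gamma(1) = -3.1116

Multiply the model equation by X_{t-k} and take expectations. With theta_0 = psi_0 = 1 and psi_j the MA(infinity) weights, this gives
  gamma(k) - sum_i phi_i gamma(k-i) = c_k,
  c_k = sigma^2 * sum_{j=k..q} theta_j psi_{j-k}   (c_k = 0 for k > q),
using gamma(-m) = gamma(m).
Pure AR (q = 0): c_0 = sigma^2 = 4, c_k = 0 for k >= 1.
Equations for k = 0 and k = 1 (AR order 1):
  gamma(0) = phi_1 gamma(1) + c_0
  gamma(1) = phi_1 gamma(0) + c_1
Substituting the second into the first: gamma(0) (1 - phi_1^2) = c_0 + phi_1 c_1, so
  gamma(0) = c_0 / (1 - phi_1^2) = 4 / (1 - (-0.546)^2) = 4 / 0.701884 = 5.698947.
  gamma(1) = phi_1 gamma(0) = (-0.546)(5.698947) = -3.111625.
Therefore gamma(1) = -3.1116 (to 4 decimal places).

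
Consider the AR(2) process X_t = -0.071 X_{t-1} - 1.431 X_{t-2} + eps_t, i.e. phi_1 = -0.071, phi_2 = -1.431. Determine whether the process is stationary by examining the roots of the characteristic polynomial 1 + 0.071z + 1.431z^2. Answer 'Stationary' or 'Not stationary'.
\text{Not stationary}

The AR(p) characteristic polynomial is P(z) = 1 + 0.071z + 1.431z^2.
Stationarity requires all roots to lie outside the unit circle, i.e. |z| > 1 for every root.
Set 1 + (0.071) z + (1.431) z^2 = 0, i.e. a z^2 + b z + c = 0 with a = 1.431, b = 0.071, c = 1.
Discriminant D = b^2 - 4ac = (0.071)^2 - 4*(1.431)*1 = 0.005041 - (5.724) = -5.718959.
D < 0, so the roots are the complex-conjugate pair z = (-b +/- i sqrt(-D)) / (2a) = -0.0248 +/- 0.8356i.
For a conjugate pair |z|^2 = z * conj(z) = (product of roots) = c/a = 1/(1.431) = 0.698812, so |z| = sqrt(0.698812) = 0.8359 for both roots.
Moduli of all roots: 0.8359, 0.8359.
All moduli strictly greater than 1? No.
Verdict: Not stationary.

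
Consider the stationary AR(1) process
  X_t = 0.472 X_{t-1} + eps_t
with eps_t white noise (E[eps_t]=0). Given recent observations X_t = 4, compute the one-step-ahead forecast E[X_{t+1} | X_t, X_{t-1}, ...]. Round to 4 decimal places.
E[X_{t+1} \mid \mathcal F_t] = 1.8880

For an AR(p) model X_t = c + sum_i phi_i X_{t-i} + eps_t, the
one-step-ahead conditional mean is
  E[X_{t+1} | X_t, ...] = c + sum_i phi_i X_{t+1-i}.
Substitute known values:
  E[X_{t+1} | ...] = (0.472) * (4)
                   = 1.8880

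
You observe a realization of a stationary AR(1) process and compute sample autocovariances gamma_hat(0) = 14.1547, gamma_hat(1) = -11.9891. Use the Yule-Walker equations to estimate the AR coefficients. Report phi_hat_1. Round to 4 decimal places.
\hat\phi_{1} = -0.8470

The Yule-Walker equations for an AR(p) process read, in matrix form,
  Gamma_p phi = r_p,   with   (Gamma_p)_{ij} = gamma(|i - j|),
                       (r_p)_i = gamma(i),   i,j = 1..p.
Substitute the sample gammas (Toeplitz matrix and right-hand side of size 1):
  Gamma_p = [[14.1547]]
  r_p     = [-11.9891]
With p = 1 this is the single equation gamma(0) phi_1 = gamma(1):
  phi_hat_1 = gamma(1) / gamma(0) = -11.9891 / 14.1547 = -0.8470.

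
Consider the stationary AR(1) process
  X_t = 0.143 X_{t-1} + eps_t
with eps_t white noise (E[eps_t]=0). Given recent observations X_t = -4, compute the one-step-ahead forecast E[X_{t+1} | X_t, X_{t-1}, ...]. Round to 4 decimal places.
E[X_{t+1} \mid \mathcal F_t] = -0.5720

For an AR(p) model X_t = c + sum_i phi_i X_{t-i} + eps_t, the
one-step-ahead conditional mean is
  E[X_{t+1} | X_t, ...] = c + sum_i phi_i X_{t+1-i}.
Substitute known values:
  E[X_{t+1} | ...] = (0.143) * (-4)
                   = -0.5720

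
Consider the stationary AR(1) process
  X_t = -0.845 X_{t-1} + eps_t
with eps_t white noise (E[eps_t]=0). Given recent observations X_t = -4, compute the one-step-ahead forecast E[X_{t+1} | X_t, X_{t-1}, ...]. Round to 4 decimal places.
E[X_{t+1} \mid \mathcal F_t] = 3.3800

For an AR(p) model X_t = c + sum_i phi_i X_{t-i} + eps_t, the
one-step-ahead conditional mean is
  E[X_{t+1} | X_t, ...] = c + sum_i phi_i X_{t+1-i}.
Substitute known values:
  E[X_{t+1} | ...] = (-0.845) * (-4)
                   = 3.3800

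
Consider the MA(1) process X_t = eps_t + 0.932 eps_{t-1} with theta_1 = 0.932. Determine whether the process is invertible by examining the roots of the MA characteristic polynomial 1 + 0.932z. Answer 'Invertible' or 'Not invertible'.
\text{Invertible}

The MA(q) characteristic polynomial is P(z) = 1 + 0.932z.
Invertibility requires all roots to lie outside the unit circle, i.e. |z| > 1 for every root.
This is linear in z: 1 + (0.932) z = 0  =>  z = -1/(0.932) = -1.072961,  |z| = 1.072961.
Moduli of all roots: 1.0730.
All moduli strictly greater than 1? Yes.
Verdict: Invertible.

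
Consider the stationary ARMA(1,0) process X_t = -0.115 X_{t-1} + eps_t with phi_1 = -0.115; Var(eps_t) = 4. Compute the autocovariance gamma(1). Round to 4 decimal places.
\gamma(1) = -0.4662

Multiply the model equation by X_{t-k} and take expectations. With theta_0 = psi_0 = 1 and psi_j the MA(infinity) weights, this gives
  gamma(k) - sum_i phi_i gamma(k-i) = c_k,
  c_k = sigma^2 * sum_{j=k..q} theta_j psi_{j-k}   (c_k = 0 for k > q),
using gamma(-m) = gamma(m).
Pure AR (q = 0): c_0 = sigma^2 = 4, c_k = 0 for k >= 1.
Equations for k = 0 and k = 1 (AR order 1):
  gamma(0) = phi_1 gamma(1) + c_0
  gamma(1) = phi_1 gamma(0) + c_1
Substituting the second into the first: gamma(0) (1 - phi_1^2) = c_0 + phi_1 c_1, so
  gamma(0) = c_0 / (1 - phi_1^2) = 4 / (1 - (-0.115)^2) = 4 / 0.986775 = 4.053609.
  gamma(1) = phi_1 gamma(0) = (-0.115)(4.053609) = -0.466165.
Therefore gamma(1) = -0.4662 (to 4 decimal places).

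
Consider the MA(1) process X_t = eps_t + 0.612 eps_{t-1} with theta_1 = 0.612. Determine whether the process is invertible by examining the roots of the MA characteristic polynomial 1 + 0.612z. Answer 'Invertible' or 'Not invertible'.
\text{Invertible}

The MA(q) characteristic polynomial is P(z) = 1 + 0.612z.
Invertibility requires all roots to lie outside the unit circle, i.e. |z| > 1 for every root.
This is linear in z: 1 + (0.612) z = 0  =>  z = -1/(0.612) = -1.633987,  |z| = 1.633987.
Moduli of all roots: 1.6340.
All moduli strictly greater than 1? Yes.
Verdict: Invertible.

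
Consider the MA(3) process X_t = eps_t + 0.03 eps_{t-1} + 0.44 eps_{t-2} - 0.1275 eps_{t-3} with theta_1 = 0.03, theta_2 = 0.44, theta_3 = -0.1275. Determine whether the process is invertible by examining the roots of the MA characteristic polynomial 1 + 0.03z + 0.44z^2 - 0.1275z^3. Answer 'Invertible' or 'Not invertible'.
\text{Invertible}

The MA(q) characteristic polynomial is P(z) = 1 + 0.03z + 0.44z^2 - 0.1275z^3.
Invertibility requires all roots to lie outside the unit circle, i.e. |z| > 1 for every root.
Degree 3: look for a simple real root z0 first, then factor out (1 - z/z0) and solve the remaining quadratic.
Testing z0 = 4: P(4) = 1 + (0.03)(4) + (0.44)(4)^2 + (-0.1275)(4)^3
  = 1 + (0.12) + (7.04) + (-8.16) = 0.  So z_0 = 4 is a root, |z_0| = 4.
Divide out the factor (1 - 0.25 z) = (1 - z/z0) (since 1/z0 = 0.25):
  P(z) = (1 - 0.25 z)(1 + (0.28) z + (0.51) z^2)
  [check: z-coef 0.28 - (0.25) = 0.03; z^2-coef 0.51 - (0.25)(0.28) = 0.44; z^3-coef -(0.25)(0.51) = -0.1275.]
Remaining roots from the quadratic factor 1 + (0.28) z + (0.51) z^2:
  Set 1 + (0.28) z + (0.51) z^2 = 0, i.e. a z^2 + b z + c = 0 with a = 0.51, b = 0.28, c = 1.
  Discriminant D = b^2 - 4ac = (0.28)^2 - 4*(0.51)*1 = 0.0784 - (2.04) = -1.9616.
  D < 0, so the roots are the complex-conjugate pair z = (-b +/- i sqrt(-D)) / (2a) = -0.2745 +/- 1.3731i.
  For a conjugate pair |z|^2 = z * conj(z) = (product of roots) = c/a = 1/(0.51) = 1.960784, so |z| = sqrt(1.960784) = 1.4003 for both roots.
Moduli of all roots: 4.0000, 1.4003, 1.4003.
All moduli strictly greater than 1? Yes.
Verdict: Invertible.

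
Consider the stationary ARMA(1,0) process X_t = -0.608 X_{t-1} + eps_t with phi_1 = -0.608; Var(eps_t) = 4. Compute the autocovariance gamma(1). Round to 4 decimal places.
\gamma(1) = -3.8583

Multiply the model equation by X_{t-k} and take expectations. With theta_0 = psi_0 = 1 and psi_j the MA(infinity) weights, this gives
  gamma(k) - sum_i phi_i gamma(k-i) = c_k,
  c_k = sigma^2 * sum_{j=k..q} theta_j psi_{j-k}   (c_k = 0 for k > q),
using gamma(-m) = gamma(m).
Pure AR (q = 0): c_0 = sigma^2 = 4, c_k = 0 for k >= 1.
Equations for k = 0 and k = 1 (AR order 1):
  gamma(0) = phi_1 gamma(1) + c_0
  gamma(1) = phi_1 gamma(0) + c_1
Substituting the second into the first: gamma(0) (1 - phi_1^2) = c_0 + phi_1 c_1, so
  gamma(0) = c_0 / (1 - phi_1^2) = 4 / (1 - (-0.608)^2) = 4 / 0.630336 = 6.345822.
  gamma(1) = phi_1 gamma(0) = (-0.608)(6.345822) = -3.85826.
Therefore gamma(1) = -3.8583 (to 4 decimal places).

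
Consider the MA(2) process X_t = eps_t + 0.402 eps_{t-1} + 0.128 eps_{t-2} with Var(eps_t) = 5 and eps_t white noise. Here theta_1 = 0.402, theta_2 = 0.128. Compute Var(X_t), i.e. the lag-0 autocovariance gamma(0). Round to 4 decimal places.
\gamma(0) = 5.8899

For an MA(q) process X_t = eps_t + sum_i theta_i eps_{t-i} with
Var(eps_t) = sigma^2, the variance is
  gamma(0) = sigma^2 * (1 + sum_i theta_i^2).
  sum_i theta_i^2 = (0.402)^2 + (0.128)^2 = 0.161604 + 0.016384 = 0.177988.
  gamma(0) = 5 * (1 + 0.177988) = 5 * 1.177988 = 5.88994, which rounds to 5.8899.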